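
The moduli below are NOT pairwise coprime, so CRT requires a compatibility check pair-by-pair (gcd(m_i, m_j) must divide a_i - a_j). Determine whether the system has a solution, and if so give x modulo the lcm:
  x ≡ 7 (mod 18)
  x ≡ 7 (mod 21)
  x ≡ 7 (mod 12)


Moduli 18, 21, 12 are not pairwise coprime, so CRT works modulo lcm(m_i) when all pairwise compatibility conditions hold.
Pairwise compatibility: gcd(m_i, m_j) must divide a_i - a_j for every pair.
Merge one congruence at a time:
  Start: x ≡ 7 (mod 18).
  Combine with x ≡ 7 (mod 21): gcd(18, 21) = 3; 7 - 7 = 0, which IS divisible by 3, so compatible.
    Write x = 7 + 18·t and substitute into x ≡ 7 (mod 21): 18·t ≡ 7 − 7 = 0 (mod 21).
    Divide the congruence (and modulus) by g = 3: 6·t ≡ 0 (mod 7).
    The inverse of 6 mod 7 is 6 (since 6·6 = 36 = 5·7 + 1), so t ≡ 6·0 = 0 ≡ 0 (mod 7).
    Then x = 7 + 18·0 = 7, valid modulo lcm(18, 21) = 126: x ≡ 7 (mod 126).
  Combine with x ≡ 7 (mod 12): gcd(126, 12) = 6; 7 - 7 = 0, which IS divisible by 6, so compatible.
    Write x = 7 + 126·t and substitute into x ≡ 7 (mod 12): 126·t ≡ 7 − 7 = 0 (mod 12).
    Divide the congruence (and modulus) by g = 6: 21·t ≡ 0 (mod 2).
    Reduce coefficients mod 2: 1·t ≡ 0 (mod 2).
    So t ≡ 0 (mod 2).
    Then x = 7 + 126·0 = 7, valid modulo lcm(126, 12) = 252: x ≡ 7 (mod 252).
Verify: 7 mod 18 = 7, 7 mod 21 = 7, 7 mod 12 = 7.

x ≡ 7 (mod 252).


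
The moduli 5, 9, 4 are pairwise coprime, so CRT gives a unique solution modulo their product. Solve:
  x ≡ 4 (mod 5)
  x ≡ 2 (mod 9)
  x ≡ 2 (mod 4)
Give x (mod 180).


Moduli 5, 9, 4 are pairwise coprime; by CRT there is a unique solution modulo M = 5 · 9 · 4 = 180.
Solve pairwise, accumulating the modulus:
  Start with x ≡ 4 (mod 5).
  Combine with x ≡ 2 (mod 9): since gcd(5, 9) = 1, we get a unique residue mod 45.
    Write x = 4 + 5·t and substitute into x ≡ 2 (mod 9): 5·t ≡ 2 − 4 = -2 (mod 9).
    Reduce coefficients mod 9: 5·t ≡ 7 (mod 9).
    The inverse of 5 mod 9 is 2 (since 5·2 = 10 = 1·9 + 1), so t ≡ 2·7 = 14 ≡ 5 (mod 9).
    Then x = 4 + 5·5 = 29, valid modulo lcm(5, 9) = 45: x ≡ 29 (mod 45).
  Combine with x ≡ 2 (mod 4): since gcd(45, 4) = 1, we get a unique residue mod 180.
    Write x = 29 + 45·t and substitute into x ≡ 2 (mod 4): 45·t ≡ 2 − 29 = -27 (mod 4).
    Reduce coefficients mod 4: 1·t ≡ 1 (mod 4).
    So t ≡ 1 (mod 4).
    Then x = 29 + 45·1 = 74, valid modulo lcm(45, 4) = 180: x ≡ 74 (mod 180).
Verify: 74 mod 5 = 4 ✓, 74 mod 9 = 2 ✓, 74 mod 4 = 2 ✓.

x ≡ 74 (mod 180).


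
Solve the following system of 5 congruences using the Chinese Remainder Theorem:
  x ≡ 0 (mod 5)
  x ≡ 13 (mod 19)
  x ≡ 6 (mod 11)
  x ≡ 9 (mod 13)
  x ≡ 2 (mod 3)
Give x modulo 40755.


Product of moduli M = 5 · 19 · 11 · 13 · 3 = 40755.
Merge one congruence at a time:
  Start: x ≡ 0 (mod 5).
  Combine with x ≡ 13 (mod 19); new modulus lcm = 95.
    Write x = 0 + 5·t and substitute into x ≡ 13 (mod 19): 5·t ≡ 13 − 0 = 13 (mod 19).
    The inverse of 5 mod 19 is 4 (since 5·4 = 20 = 1·19 + 1), so t ≡ 4·13 = 52 ≡ 14 (mod 19).
    Then x = 0 + 5·14 = 70, valid modulo lcm(5, 19) = 95: x ≡ 70 (mod 95).
  Combine with x ≡ 6 (mod 11); new modulus lcm = 1045.
    Write x = 70 + 95·t and substitute into x ≡ 6 (mod 11): 95·t ≡ 6 − 70 = -64 (mod 11).
    Reduce coefficients mod 11: 7·t ≡ 2 (mod 11).
    The inverse of 7 mod 11 is 8 (since 7·8 = 56 = 5·11 + 1), so t ≡ 8·2 = 16 ≡ 5 (mod 11).
    Then x = 70 + 95·5 = 545, valid modulo lcm(95, 11) = 1045: x ≡ 545 (mod 1045).
  Combine with x ≡ 9 (mod 13); new modulus lcm = 13585.
    Write x = 545 + 1045·t and substitute into x ≡ 9 (mod 13): 1045·t ≡ 9 − 545 = -536 (mod 13).
    Reduce coefficients mod 13: 5·t ≡ 10 (mod 13).
    The inverse of 5 mod 13 is 8 (since 5·8 = 40 = 3·13 + 1), so t ≡ 8·10 = 80 ≡ 2 (mod 13).
    Then x = 545 + 1045·2 = 2635, valid modulo lcm(1045, 13) = 13585: x ≡ 2635 (mod 13585).
  Combine with x ≡ 2 (mod 3); new modulus lcm = 40755.
    Write x = 2635 + 13585·t and substitute into x ≡ 2 (mod 3): 13585·t ≡ 2 − 2635 = -2633 (mod 3).
    Reduce coefficients mod 3: 1·t ≡ 1 (mod 3).
    So t ≡ 1 (mod 3).
    Then x = 2635 + 13585·1 = 16220, valid modulo lcm(13585, 3) = 40755: x ≡ 16220 (mod 40755).
Verify against each original: 16220 mod 5 = 0, 16220 mod 19 = 13, 16220 mod 11 = 6, 16220 mod 13 = 9, 16220 mod 3 = 2.

x ≡ 16220 (mod 40755).


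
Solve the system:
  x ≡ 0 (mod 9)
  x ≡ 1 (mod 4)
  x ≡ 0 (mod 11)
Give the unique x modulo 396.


Moduli 9, 4, 11 are pairwise coprime; by CRT there is a unique solution modulo M = 9 · 4 · 11 = 396.
Solve pairwise, accumulating the modulus:
  Start with x ≡ 0 (mod 9).
  Combine with x ≡ 1 (mod 4): since gcd(9, 4) = 1, we get a unique residue mod 36.
    Write x = 0 + 9·t and substitute into x ≡ 1 (mod 4): 9·t ≡ 1 − 0 = 1 (mod 4).
    Reduce coefficients mod 4: 1·t ≡ 1 (mod 4).
    So t ≡ 1 (mod 4).
    Then x = 0 + 9·1 = 9, valid modulo lcm(9, 4) = 36: x ≡ 9 (mod 36).
  Combine with x ≡ 0 (mod 11): since gcd(36, 11) = 1, we get a unique residue mod 396.
    Write x = 9 + 36·t and substitute into x ≡ 0 (mod 11): 36·t ≡ 0 − 9 = -9 (mod 11).
    Reduce coefficients mod 11: 3·t ≡ 2 (mod 11).
    The inverse of 3 mod 11 is 4 (since 3·4 = 12 = 1·11 + 1), so t ≡ 4·2 = 8 ≡ 8 (mod 11).
    Then x = 9 + 36·8 = 297, valid modulo lcm(36, 11) = 396: x ≡ 297 (mod 396).
Verify: 297 mod 9 = 0 ✓, 297 mod 4 = 1 ✓, 297 mod 11 = 0 ✓.

x ≡ 297 (mod 396).


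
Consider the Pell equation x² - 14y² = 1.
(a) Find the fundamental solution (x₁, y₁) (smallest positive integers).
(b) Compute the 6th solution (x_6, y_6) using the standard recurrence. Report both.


Step 1: Find the fundamental solution (x₁, y₁) of x² - 14y² = 1.
  Expand √14 as a continued fraction. a₀ = ⌊√14⌋ = 3; iterate m_{k+1} = d_k·a_k − m_k, d_{k+1} = (14 − m_{k+1}²)/d_k, a_{k+1} = ⌊(a₀ + m_{k+1})/d_{k+1}⌋ (starting m₀ = 0, d₀ = 1), with convergents p_k = a_k·p_{k-1} + p_{k-2}, q_k = a_k·q_{k-1} + q_{k-2} (p₋₁ = 1, q₋₁ = 0):
  k = 0: a₀ = 3; p₀/q₀ = 3/1; p₀² − 14·q₀² = 9 − 14 = -5.
  k = 1: m = 3, d = 5, a = ⌊(3 + 3)/5⌋ = 1; p/q = (1·3 + 1)/(1·1 + 0) = 4/1; p² − 14·q² = 16 − 14 = 2.
  k = 2: m = 2, d = 2, a = ⌊(3 + 2)/2⌋ = 2; p/q = (2·4 + 3)/(2·1 + 1) = 11/3; p² − 14·q² = 121 − 126 = -5.
  k = 3: m = 2, d = 5, a = ⌊(3 + 2)/5⌋ = 1; p/q = (1·11 + 4)/(1·3 + 1) = 15/4; p² − 14·q² = 225 − 224 = 1.
  The first convergent with p² − 14·q² = 1 gives the fundamental solution (x₁, y₁) = (15, 4).
Step 2: Apply the recurrence (x_{n+1}, y_{n+1}) = (x₁x_n + 14y₁y_n, x₁y_n + y₁x_n) repeatedly.
  From (x_1, y_1) = (15, 4): x_2 = 15·15 + 14·4·4 = 449; y_2 = 15·4 + 4·15 = 120.
  From (x_2, y_2) = (449, 120): x_3 = 15·449 + 14·4·120 = 13455; y_3 = 15·120 + 4·449 = 3596.
  From (x_3, y_3) = (13455, 3596): x_4 = 15·13455 + 14·4·3596 = 403201; y_4 = 15·3596 + 4·13455 = 107760.
  From (x_4, y_4) = (403201, 107760): x_5 = 15·403201 + 14·4·107760 = 12082575; y_5 = 15·107760 + 4·403201 = 3229204.
  From (x_5, y_5) = (12082575, 3229204): x_6 = 15·12082575 + 14·4·3229204 = 362074049; y_6 = 15·3229204 + 4·12082575 = 96768360.
Step 3: Verify x_6² - 14·y_6² = 131097616959254401 - 131097616959254400 = 1 (should be 1). ✓

(x_1, y_1) = (15, 4); (x_6, y_6) = (362074049, 96768360).


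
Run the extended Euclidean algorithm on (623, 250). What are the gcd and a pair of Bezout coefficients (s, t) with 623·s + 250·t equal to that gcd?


Euclidean algorithm on (623, 250) — divide until remainder is 0:
  623 = 2 · 250 + 123
  250 = 2 · 123 + 4
  123 = 30 · 4 + 3
  4 = 1 · 3 + 1
  3 = 3 · 1 + 0
gcd(623, 250) = 1.
Track Bezout coefficients alongside the remainders: start with r₀ = 623 = a·1 + b·0 (s = 1, t = 0) and r₁ = 250 = a·0 + b·1 (s = 0, t = 1); each new remainder r_{k+1} = r_{k-1} − q_k·r_k inherits s_{k+1} = s_{k-1} − q_k·s_k, t_{k+1} = t_{k-1} − q_k·t_k, so r_k = a·s_k + b·t_k at every step:
  q = 2: r = 123, s = 1 − 2·0 = 1, t = 0 − 2·1 = -2  (check: 623·1 + 250·(-2) = 123)
  q = 2: r = 4, s = 0 − 2·1 = -2, t = 1 − 2·(-2) = 5  (check: 623·(-2) + 250·5 = 4)
  q = 30: r = 3, s = 1 − 30·(-2) = 61, t = -2 − 30·5 = -152  (check: 623·61 + 250·(-152) = 3)
  q = 1: r = 1, s = -2 − 1·61 = -63, t = 5 − 1·(-152) = 157  (check: 623·(-63) + 250·157 = 1)
The row with r = 1 (the gcd) gives the Bezout coefficients s = -63, t = 157.
Result: 623 · (-63) + 250 · (157) = 1.

gcd(623, 250) = 1; s = -63, t = 157 (check: 623·(-63) + 250·157 = 1).


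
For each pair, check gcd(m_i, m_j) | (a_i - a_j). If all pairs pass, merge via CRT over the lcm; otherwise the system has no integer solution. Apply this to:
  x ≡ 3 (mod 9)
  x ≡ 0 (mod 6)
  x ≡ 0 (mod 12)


Moduli 9, 6, 12 are not pairwise coprime, so CRT works modulo lcm(m_i) when all pairwise compatibility conditions hold.
Pairwise compatibility: gcd(m_i, m_j) must divide a_i - a_j for every pair.
Merge one congruence at a time:
  Start: x ≡ 3 (mod 9).
  Combine with x ≡ 0 (mod 6): gcd(9, 6) = 3; 0 - 3 = -3, which IS divisible by 3, so compatible.
    Write x = 3 + 9·t and substitute into x ≡ 0 (mod 6): 9·t ≡ 0 − 3 = -3 (mod 6).
    Divide the congruence (and modulus) by g = 3: 3·t ≡ -1 (mod 2).
    Reduce coefficients mod 2: 1·t ≡ 1 (mod 2).
    So t ≡ 1 (mod 2).
    Then x = 3 + 9·1 = 12, valid modulo lcm(9, 6) = 18: x ≡ 12 (mod 18).
  Combine with x ≡ 0 (mod 12): gcd(18, 12) = 6; 0 - 12 = -12, which IS divisible by 6, so compatible.
    Write x = 12 + 18·t and substitute into x ≡ 0 (mod 12): 18·t ≡ 0 − 12 = -12 (mod 12).
    Divide the congruence (and modulus) by g = 6: 3·t ≡ -2 (mod 2).
    Reduce coefficients mod 2: 1·t ≡ 0 (mod 2).
    So t ≡ 0 (mod 2).
    Then x = 12 + 18·0 = 12, valid modulo lcm(18, 12) = 36: x ≡ 12 (mod 36).
Verify: 12 mod 9 = 3, 12 mod 6 = 0, 12 mod 12 = 0.

x ≡ 12 (mod 36).


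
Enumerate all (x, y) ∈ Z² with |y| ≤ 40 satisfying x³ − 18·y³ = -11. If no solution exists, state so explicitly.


The equation is x³ - 18y³ = -11. For fixed y, x³ = 18·y³ − 11, so a solution requires the RHS to be a perfect cube.
Strategy: iterate y from -40 to 40, compute RHS = 18·y³ − 11, and check whether it is a (positive or negative) perfect cube.
Check small values of y:
  y = 0: RHS = -11 is not a perfect cube.
  y = 1: RHS = 7 is not a perfect cube.
  y = -1: RHS = -29 is not a perfect cube.
  y = 2: RHS = 133 is not a perfect cube.
  y = -2: RHS = -155 is not a perfect cube.
  y = 3: RHS = 475 is not a perfect cube.
  y = -3: RHS = -497 is not a perfect cube.
Continuing the search up to |y| = 40 finds no solutions either.
No (x, y) in the scanned range satisfies the equation.

No integer solutions with |y| ≤ 40.


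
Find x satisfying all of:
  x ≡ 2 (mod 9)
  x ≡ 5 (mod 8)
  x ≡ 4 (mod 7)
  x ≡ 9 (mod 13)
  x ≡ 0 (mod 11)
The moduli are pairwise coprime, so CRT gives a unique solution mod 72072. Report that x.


Product of moduli M = 9 · 8 · 7 · 13 · 11 = 72072.
Merge one congruence at a time:
  Start: x ≡ 2 (mod 9).
  Combine with x ≡ 5 (mod 8); new modulus lcm = 72.
    Write x = 2 + 9·t and substitute into x ≡ 5 (mod 8): 9·t ≡ 5 − 2 = 3 (mod 8).
    Reduce coefficients mod 8: 1·t ≡ 3 (mod 8).
    So t ≡ 3 (mod 8).
    Then x = 2 + 9·3 = 29, valid modulo lcm(9, 8) = 72: x ≡ 29 (mod 72).
  Combine with x ≡ 4 (mod 7); new modulus lcm = 504.
    Write x = 29 + 72·t and substitute into x ≡ 4 (mod 7): 72·t ≡ 4 − 29 = -25 (mod 7).
    Reduce coefficients mod 7: 2·t ≡ 3 (mod 7).
    The inverse of 2 mod 7 is 4 (since 2·4 = 8 = 1·7 + 1), so t ≡ 4·3 = 12 ≡ 5 (mod 7).
    Then x = 29 + 72·5 = 389, valid modulo lcm(72, 7) = 504: x ≡ 389 (mod 504).
  Combine with x ≡ 9 (mod 13); new modulus lcm = 6552.
    Write x = 389 + 504·t and substitute into x ≡ 9 (mod 13): 504·t ≡ 9 − 389 = -380 (mod 13).
    Reduce coefficients mod 13: 10·t ≡ 10 (mod 13).
    The inverse of 10 mod 13 is 4 (since 10·4 = 40 = 3·13 + 1), so t ≡ 4·10 = 40 ≡ 1 (mod 13).
    Then x = 389 + 504·1 = 893, valid modulo lcm(504, 13) = 6552: x ≡ 893 (mod 6552).
  Combine with x ≡ 0 (mod 11); new modulus lcm = 72072.
    Write x = 893 + 6552·t and substitute into x ≡ 0 (mod 11): 6552·t ≡ 0 − 893 = -893 (mod 11).
    Reduce coefficients mod 11: 7·t ≡ 9 (mod 11).
    The inverse of 7 mod 11 is 8 (since 7·8 = 56 = 5·11 + 1), so t ≡ 8·9 = 72 ≡ 6 (mod 11).
    Then x = 893 + 6552·6 = 40205, valid modulo lcm(6552, 11) = 72072: x ≡ 40205 (mod 72072).
Verify against each original: 40205 mod 9 = 2, 40205 mod 8 = 5, 40205 mod 7 = 4, 40205 mod 13 = 9, 40205 mod 11 = 0.

x ≡ 40205 (mod 72072).


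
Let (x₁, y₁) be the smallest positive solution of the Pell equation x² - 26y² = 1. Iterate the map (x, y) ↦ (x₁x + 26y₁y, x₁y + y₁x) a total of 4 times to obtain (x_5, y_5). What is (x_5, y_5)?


Step 1: Find the fundamental solution (x₁, y₁) of x² - 26y² = 1.
  Expand √26 as a continued fraction. a₀ = ⌊√26⌋ = 5; iterate m_{k+1} = d_k·a_k − m_k, d_{k+1} = (26 − m_{k+1}²)/d_k, a_{k+1} = ⌊(a₀ + m_{k+1})/d_{k+1}⌋ (starting m₀ = 0, d₀ = 1), with convergents p_k = a_k·p_{k-1} + p_{k-2}, q_k = a_k·q_{k-1} + q_{k-2} (p₋₁ = 1, q₋₁ = 0):
  k = 0: a₀ = 5; p₀/q₀ = 5/1; p₀² − 26·q₀² = 25 − 26 = -1.
  k = 1: m = 5, d = 1, a = ⌊(5 + 5)/1⌋ = 10; p/q = (10·5 + 1)/(10·1 + 0) = 51/10; p² − 26·q² = 2601 − 2600 = 1.
  The first convergent with p² − 26·q² = 1 gives the fundamental solution (x₁, y₁) = (51, 10).
Step 2: Apply the recurrence (x_{n+1}, y_{n+1}) = (x₁x_n + 26y₁y_n, x₁y_n + y₁x_n) repeatedly.
  From (x_1, y_1) = (51, 10): x_2 = 51·51 + 26·10·10 = 5201; y_2 = 51·10 + 10·51 = 1020.
  From (x_2, y_2) = (5201, 1020): x_3 = 51·5201 + 26·10·1020 = 530451; y_3 = 51·1020 + 10·5201 = 104030.
  From (x_3, y_3) = (530451, 104030): x_4 = 51·530451 + 26·10·104030 = 54100801; y_4 = 51·104030 + 10·530451 = 10610040.
  From (x_4, y_4) = (54100801, 10610040): x_5 = 51·54100801 + 26·10·10610040 = 5517751251; y_5 = 51·10610040 + 10·54100801 = 1082120050.
Step 3: Verify x_5² - 26·y_5² = 30445578867912065001 - 30445578867912065000 = 1 (should be 1). ✓

(x_1, y_1) = (51, 10); (x_5, y_5) = (5517751251, 1082120050).


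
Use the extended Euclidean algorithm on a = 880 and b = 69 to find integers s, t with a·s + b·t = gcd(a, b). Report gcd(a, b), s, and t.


Euclidean algorithm on (880, 69) — divide until remainder is 0:
  880 = 12 · 69 + 52
  69 = 1 · 52 + 17
  52 = 3 · 17 + 1
  17 = 17 · 1 + 0
gcd(880, 69) = 1.
Track Bezout coefficients alongside the remainders: start with r₀ = 880 = a·1 + b·0 (s = 1, t = 0) and r₁ = 69 = a·0 + b·1 (s = 0, t = 1); each new remainder r_{k+1} = r_{k-1} − q_k·r_k inherits s_{k+1} = s_{k-1} − q_k·s_k, t_{k+1} = t_{k-1} − q_k·t_k, so r_k = a·s_k + b·t_k at every step:
  q = 12: r = 52, s = 1 − 12·0 = 1, t = 0 − 12·1 = -12  (check: 880·1 + 69·(-12) = 52)
  q = 1: r = 17, s = 0 − 1·1 = -1, t = 1 − 1·(-12) = 13  (check: 880·(-1) + 69·13 = 17)
  q = 3: r = 1, s = 1 − 3·(-1) = 4, t = -12 − 3·13 = -51  (check: 880·4 + 69·(-51) = 1)
The row with r = 1 (the gcd) gives the Bezout coefficients s = 4, t = -51.
Result: 880 · (4) + 69 · (-51) = 1.

gcd(880, 69) = 1; s = 4, t = -51 (check: 880·4 + 69·(-51) = 1).


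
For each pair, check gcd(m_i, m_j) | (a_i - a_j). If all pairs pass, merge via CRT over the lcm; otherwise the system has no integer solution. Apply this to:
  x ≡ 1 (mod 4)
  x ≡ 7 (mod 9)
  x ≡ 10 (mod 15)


Moduli 4, 9, 15 are not pairwise coprime, so CRT works modulo lcm(m_i) when all pairwise compatibility conditions hold.
Pairwise compatibility: gcd(m_i, m_j) must divide a_i - a_j for every pair.
Merge one congruence at a time:
  Start: x ≡ 1 (mod 4).
  Combine with x ≡ 7 (mod 9): gcd(4, 9) = 1; 7 - 1 = 6, which IS divisible by 1, so compatible.
    Write x = 1 + 4·t and substitute into x ≡ 7 (mod 9): 4·t ≡ 7 − 1 = 6 (mod 9).
    The inverse of 4 mod 9 is 7 (since 4·7 = 28 = 3·9 + 1), so t ≡ 7·6 = 42 ≡ 6 (mod 9).
    Then x = 1 + 4·6 = 25, valid modulo lcm(4, 9) = 36: x ≡ 25 (mod 36).
  Combine with x ≡ 10 (mod 15): gcd(36, 15) = 3; 10 - 25 = -15, which IS divisible by 3, so compatible.
    Write x = 25 + 36·t and substitute into x ≡ 10 (mod 15): 36·t ≡ 10 − 25 = -15 (mod 15).
    Divide the congruence (and modulus) by g = 3: 12·t ≡ -5 (mod 5).
    Reduce coefficients mod 5: 2·t ≡ 0 (mod 5).
    The inverse of 2 mod 5 is 3 (since 2·3 = 6 = 1·5 + 1), so t ≡ 3·0 = 0 ≡ 0 (mod 5).
    Then x = 25 + 36·0 = 25, valid modulo lcm(36, 15) = 180: x ≡ 25 (mod 180).
Verify: 25 mod 4 = 1, 25 mod 9 = 7, 25 mod 15 = 10.

x ≡ 25 (mod 180).


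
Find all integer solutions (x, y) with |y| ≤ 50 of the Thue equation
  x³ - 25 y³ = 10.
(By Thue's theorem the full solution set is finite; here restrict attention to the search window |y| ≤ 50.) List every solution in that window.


The equation is x³ - 25y³ = 10. For fixed y, x³ = 25·y³ + 10, so a solution requires the RHS to be a perfect cube.
Strategy: iterate y from -50 to 50, compute RHS = 25·y³ + 10, and check whether it is a (positive or negative) perfect cube.
Check small values of y:
  y = 0: RHS = 10 is not a perfect cube.
  y = 1: RHS = 35 is not a perfect cube.
  y = -1: RHS = -15 is not a perfect cube.
  y = 2: RHS = 210 is not a perfect cube.
  y = -2: RHS = -190 is not a perfect cube.
  y = 3: RHS = 685 is not a perfect cube.
  y = -3: RHS = -665 is not a perfect cube.
Continuing the search up to |y| = 50 finds no solutions either.
No (x, y) in the scanned range satisfies the equation.

No integer solutions with |y| ≤ 50.


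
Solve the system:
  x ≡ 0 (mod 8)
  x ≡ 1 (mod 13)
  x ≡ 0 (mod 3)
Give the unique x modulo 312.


Moduli 8, 13, 3 are pairwise coprime; by CRT there is a unique solution modulo M = 8 · 13 · 3 = 312.
Solve pairwise, accumulating the modulus:
  Start with x ≡ 0 (mod 8).
  Combine with x ≡ 1 (mod 13): since gcd(8, 13) = 1, we get a unique residue mod 104.
    Write x = 0 + 8·t and substitute into x ≡ 1 (mod 13): 8·t ≡ 1 − 0 = 1 (mod 13).
    The inverse of 8 mod 13 is 5 (since 8·5 = 40 = 3·13 + 1), so t ≡ 5·1 = 5 ≡ 5 (mod 13).
    Then x = 0 + 8·5 = 40, valid modulo lcm(8, 13) = 104: x ≡ 40 (mod 104).
  Combine with x ≡ 0 (mod 3): since gcd(104, 3) = 1, we get a unique residue mod 312.
    Write x = 40 + 104·t and substitute into x ≡ 0 (mod 3): 104·t ≡ 0 − 40 = -40 (mod 3).
    Reduce coefficients mod 3: 2·t ≡ 2 (mod 3).
    The inverse of 2 mod 3 is 2 (since 2·2 = 4 = 1·3 + 1), so t ≡ 2·2 = 4 ≡ 1 (mod 3).
    Then x = 40 + 104·1 = 144, valid modulo lcm(104, 3) = 312: x ≡ 144 (mod 312).
Verify: 144 mod 8 = 0 ✓, 144 mod 13 = 1 ✓, 144 mod 3 = 0 ✓.

x ≡ 144 (mod 312).


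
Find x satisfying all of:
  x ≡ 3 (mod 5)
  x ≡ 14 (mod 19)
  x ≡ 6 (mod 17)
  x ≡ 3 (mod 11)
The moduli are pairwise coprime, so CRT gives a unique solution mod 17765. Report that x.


Product of moduli M = 5 · 19 · 17 · 11 = 17765.
Merge one congruence at a time:
  Start: x ≡ 3 (mod 5).
  Combine with x ≡ 14 (mod 19); new modulus lcm = 95.
    Write x = 3 + 5·t and substitute into x ≡ 14 (mod 19): 5·t ≡ 14 − 3 = 11 (mod 19).
    The inverse of 5 mod 19 is 4 (since 5·4 = 20 = 1·19 + 1), so t ≡ 4·11 = 44 ≡ 6 (mod 19).
    Then x = 3 + 5·6 = 33, valid modulo lcm(5, 19) = 95: x ≡ 33 (mod 95).
  Combine with x ≡ 6 (mod 17); new modulus lcm = 1615.
    Write x = 33 + 95·t and substitute into x ≡ 6 (mod 17): 95·t ≡ 6 − 33 = -27 (mod 17).
    Reduce coefficients mod 17: 10·t ≡ 7 (mod 17).
    The inverse of 10 mod 17 is 12 (since 10·12 = 120 = 7·17 + 1), so t ≡ 12·7 = 84 ≡ 16 (mod 17).
    Then x = 33 + 95·16 = 1553, valid modulo lcm(95, 17) = 1615: x ≡ 1553 (mod 1615).
  Combine with x ≡ 3 (mod 11); new modulus lcm = 17765.
    Write x = 1553 + 1615·t and substitute into x ≡ 3 (mod 11): 1615·t ≡ 3 − 1553 = -1550 (mod 11).
    Reduce coefficients mod 11: 9·t ≡ 1 (mod 11).
    The inverse of 9 mod 11 is 5 (since 9·5 = 45 = 4·11 + 1), so t ≡ 5·1 = 5 ≡ 5 (mod 11).
    Then x = 1553 + 1615·5 = 9628, valid modulo lcm(1615, 11) = 17765: x ≡ 9628 (mod 17765).
Verify against each original: 9628 mod 5 = 3, 9628 mod 19 = 14, 9628 mod 17 = 6, 9628 mod 11 = 3.

x ≡ 9628 (mod 17765).


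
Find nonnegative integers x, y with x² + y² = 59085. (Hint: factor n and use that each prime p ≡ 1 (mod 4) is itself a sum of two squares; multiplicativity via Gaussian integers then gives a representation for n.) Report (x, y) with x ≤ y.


Step 1: Factor n = 59085 = 3^2 · 5 · 13 · 101.
Step 2: Check the mod-4 condition on each prime factor: 3 ≡ 3 (mod 4), exponent 2 (must be even); 5 ≡ 1 (mod 4), exponent 1; 13 ≡ 1 (mod 4), exponent 1; 101 ≡ 1 (mod 4), exponent 1.
All primes ≡ 3 (mod 4) appear to even exponent (or don't appear), so by the two-squares theorem n IS expressible as a sum of two squares.
Step 3: Build a representation. Group n = k² · m with k = 3 and m = 5 · 13 · 101 = 6565 (a product of primes ≡ 1 (mod 4)); a representation of m scales to one of n via (k·x)² + (k·y)² = k²(x² + y²). Each prime p ≡ 1 (mod 4) is itself a sum of two squares; find a² by testing p − a² for a perfect square:
  5: 5 − 1² = 4 = 2² ⇒ 5 = 1² + 2².
  13: 13 − 1² = 12, 13 − 2² = 9 = 3² ⇒ 13 = 2² + 3².
  101: 101 − 1² = 100 = 10² ⇒ 101 = 1² + 10².
  Combine using the Brahmagupta–Fibonacci identity (a² + b²)(c² + d²) = (ac − bd)² + (ad + bc)² = (ac + bd)² + (ad − bc)²:
  5 · 13 = 65: from (1² + 2²)(2² + 3²), take (1·2 − 2·3, 1·3 + 2·2) = (2 − 6, 3 + 4) = (-4, 7); dropping signs (only squares matter) gives (4, 7); check 4² + 7² = 16 + 49 = 65 ✓.
  65 · 101 = 6565: from (4² + 7²)(1² + 10²), take (4·1 − 7·10, 4·10 + 7·1) = (4 − 70, 40 + 7) = (-66, 47); dropping signs (only squares matter) gives (66, 47); check 66² + 47² = 4356 + 2209 = 6565 ✓.
  Scale by k = 3: (3·66, 3·47) = (198, 141).
Step 4: Order so x ≤ y and verify: 141² + 198² = 19881 + 39204 = 59085 = n. ✓

n = 59085 = 141² + 198² (one valid representation with x ≤ y).


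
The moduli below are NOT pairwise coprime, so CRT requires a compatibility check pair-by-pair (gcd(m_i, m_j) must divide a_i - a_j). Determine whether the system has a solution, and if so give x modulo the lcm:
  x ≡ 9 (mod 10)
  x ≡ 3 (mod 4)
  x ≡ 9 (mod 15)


Moduli 10, 4, 15 are not pairwise coprime, so CRT works modulo lcm(m_i) when all pairwise compatibility conditions hold.
Pairwise compatibility: gcd(m_i, m_j) must divide a_i - a_j for every pair.
Merge one congruence at a time:
  Start: x ≡ 9 (mod 10).
  Combine with x ≡ 3 (mod 4): gcd(10, 4) = 2; 3 - 9 = -6, which IS divisible by 2, so compatible.
    Write x = 9 + 10·t and substitute into x ≡ 3 (mod 4): 10·t ≡ 3 − 9 = -6 (mod 4).
    Divide the congruence (and modulus) by g = 2: 5·t ≡ -3 (mod 2).
    Reduce coefficients mod 2: 1·t ≡ 1 (mod 2).
    So t ≡ 1 (mod 2).
    Then x = 9 + 10·1 = 19, valid modulo lcm(10, 4) = 20: x ≡ 19 (mod 20).
  Combine with x ≡ 9 (mod 15): gcd(20, 15) = 5; 9 - 19 = -10, which IS divisible by 5, so compatible.
    Write x = 19 + 20·t and substitute into x ≡ 9 (mod 15): 20·t ≡ 9 − 19 = -10 (mod 15).
    Divide the congruence (and modulus) by g = 5: 4·t ≡ -2 (mod 3).
    Reduce coefficients mod 3: 1·t ≡ 1 (mod 3).
    So t ≡ 1 (mod 3).
    Then x = 19 + 20·1 = 39, valid modulo lcm(20, 15) = 60: x ≡ 39 (mod 60).
Verify: 39 mod 10 = 9, 39 mod 4 = 3, 39 mod 15 = 9.

x ≡ 39 (mod 60).


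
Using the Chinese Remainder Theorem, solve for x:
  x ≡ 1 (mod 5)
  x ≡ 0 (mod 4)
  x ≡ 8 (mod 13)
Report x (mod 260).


Moduli 5, 4, 13 are pairwise coprime; by CRT there is a unique solution modulo M = 5 · 4 · 13 = 260.
Solve pairwise, accumulating the modulus:
  Start with x ≡ 1 (mod 5).
  Combine with x ≡ 0 (mod 4): since gcd(5, 4) = 1, we get a unique residue mod 20.
    Write x = 1 + 5·t and substitute into x ≡ 0 (mod 4): 5·t ≡ 0 − 1 = -1 (mod 4).
    Reduce coefficients mod 4: 1·t ≡ 3 (mod 4).
    So t ≡ 3 (mod 4).
    Then x = 1 + 5·3 = 16, valid modulo lcm(5, 4) = 20: x ≡ 16 (mod 20).
  Combine with x ≡ 8 (mod 13): since gcd(20, 13) = 1, we get a unique residue mod 260.
    Write x = 16 + 20·t and substitute into x ≡ 8 (mod 13): 20·t ≡ 8 − 16 = -8 (mod 13).
    Reduce coefficients mod 13: 7·t ≡ 5 (mod 13).
    The inverse of 7 mod 13 is 2 (since 7·2 = 14 = 1·13 + 1), so t ≡ 2·5 = 10 ≡ 10 (mod 13).
    Then x = 16 + 20·10 = 216, valid modulo lcm(20, 13) = 260: x ≡ 216 (mod 260).
Verify: 216 mod 5 = 1 ✓, 216 mod 4 = 0 ✓, 216 mod 13 = 8 ✓.

x ≡ 216 (mod 260).


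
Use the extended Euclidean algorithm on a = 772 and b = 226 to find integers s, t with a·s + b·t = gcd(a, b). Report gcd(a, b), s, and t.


Euclidean algorithm on (772, 226) — divide until remainder is 0:
  772 = 3 · 226 + 94
  226 = 2 · 94 + 38
  94 = 2 · 38 + 18
  38 = 2 · 18 + 2
  18 = 9 · 2 + 0
gcd(772, 226) = 2.
Track Bezout coefficients alongside the remainders: start with r₀ = 772 = a·1 + b·0 (s = 1, t = 0) and r₁ = 226 = a·0 + b·1 (s = 0, t = 1); each new remainder r_{k+1} = r_{k-1} − q_k·r_k inherits s_{k+1} = s_{k-1} − q_k·s_k, t_{k+1} = t_{k-1} − q_k·t_k, so r_k = a·s_k + b·t_k at every step:
  q = 3: r = 94, s = 1 − 3·0 = 1, t = 0 − 3·1 = -3  (check: 772·1 + 226·(-3) = 94)
  q = 2: r = 38, s = 0 − 2·1 = -2, t = 1 − 2·(-3) = 7  (check: 772·(-2) + 226·7 = 38)
  q = 2: r = 18, s = 1 − 2·(-2) = 5, t = -3 − 2·7 = -17  (check: 772·5 + 226·(-17) = 18)
  q = 2: r = 2, s = -2 − 2·5 = -12, t = 7 − 2·(-17) = 41  (check: 772·(-12) + 226·41 = 2)
The row with r = 2 (the gcd) gives the Bezout coefficients s = -12, t = 41.
Result: 772 · (-12) + 226 · (41) = 2.

gcd(772, 226) = 2; s = -12, t = 41 (check: 772·(-12) + 226·41 = 2).


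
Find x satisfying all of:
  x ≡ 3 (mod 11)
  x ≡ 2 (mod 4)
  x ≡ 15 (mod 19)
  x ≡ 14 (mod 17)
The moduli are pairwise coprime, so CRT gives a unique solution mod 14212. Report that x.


Product of moduli M = 11 · 4 · 19 · 17 = 14212.
Merge one congruence at a time:
  Start: x ≡ 3 (mod 11).
  Combine with x ≡ 2 (mod 4); new modulus lcm = 44.
    Write x = 3 + 11·t and substitute into x ≡ 2 (mod 4): 11·t ≡ 2 − 3 = -1 (mod 4).
    Reduce coefficients mod 4: 3·t ≡ 3 (mod 4).
    The inverse of 3 mod 4 is 3 (since 3·3 = 9 = 2·4 + 1), so t ≡ 3·3 = 9 ≡ 1 (mod 4).
    Then x = 3 + 11·1 = 14, valid modulo lcm(11, 4) = 44: x ≡ 14 (mod 44).
  Combine with x ≡ 15 (mod 19); new modulus lcm = 836.
    Write x = 14 + 44·t and substitute into x ≡ 15 (mod 19): 44·t ≡ 15 − 14 = 1 (mod 19).
    Reduce coefficients mod 19: 6·t ≡ 1 (mod 19).
    The inverse of 6 mod 19 is 16 (since 6·16 = 96 = 5·19 + 1), so t ≡ 16·1 = 16 ≡ 16 (mod 19).
    Then x = 14 + 44·16 = 718, valid modulo lcm(44, 19) = 836: x ≡ 718 (mod 836).
  Combine with x ≡ 14 (mod 17); new modulus lcm = 14212.
    Write x = 718 + 836·t and substitute into x ≡ 14 (mod 17): 836·t ≡ 14 − 718 = -704 (mod 17).
    Reduce coefficients mod 17: 3·t ≡ 10 (mod 17).
    The inverse of 3 mod 17 is 6 (since 3·6 = 18 = 1·17 + 1), so t ≡ 6·10 = 60 ≡ 9 (mod 17).
    Then x = 718 + 836·9 = 8242, valid modulo lcm(836, 17) = 14212: x ≡ 8242 (mod 14212).
Verify against each original: 8242 mod 11 = 3, 8242 mod 4 = 2, 8242 mod 19 = 15, 8242 mod 17 = 14.

x ≡ 8242 (mod 14212).


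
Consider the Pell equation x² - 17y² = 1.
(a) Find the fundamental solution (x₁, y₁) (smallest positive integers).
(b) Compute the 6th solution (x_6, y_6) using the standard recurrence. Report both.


Step 1: Find the fundamental solution (x₁, y₁) of x² - 17y² = 1.
  Expand √17 as a continued fraction. a₀ = ⌊√17⌋ = 4; iterate m_{k+1} = d_k·a_k − m_k, d_{k+1} = (17 − m_{k+1}²)/d_k, a_{k+1} = ⌊(a₀ + m_{k+1})/d_{k+1}⌋ (starting m₀ = 0, d₀ = 1), with convergents p_k = a_k·p_{k-1} + p_{k-2}, q_k = a_k·q_{k-1} + q_{k-2} (p₋₁ = 1, q₋₁ = 0):
  k = 0: a₀ = 4; p₀/q₀ = 4/1; p₀² − 17·q₀² = 16 − 17 = -1.
  k = 1: m = 4, d = 1, a = ⌊(4 + 4)/1⌋ = 8; p/q = (8·4 + 1)/(8·1 + 0) = 33/8; p² − 17·q² = 1089 − 1088 = 1.
  The first convergent with p² − 17·q² = 1 gives the fundamental solution (x₁, y₁) = (33, 8).
Step 2: Apply the recurrence (x_{n+1}, y_{n+1}) = (x₁x_n + 17y₁y_n, x₁y_n + y₁x_n) repeatedly.
  From (x_1, y_1) = (33, 8): x_2 = 33·33 + 17·8·8 = 2177; y_2 = 33·8 + 8·33 = 528.
  From (x_2, y_2) = (2177, 528): x_3 = 33·2177 + 17·8·528 = 143649; y_3 = 33·528 + 8·2177 = 34840.
  From (x_3, y_3) = (143649, 34840): x_4 = 33·143649 + 17·8·34840 = 9478657; y_4 = 33·34840 + 8·143649 = 2298912.
  From (x_4, y_4) = (9478657, 2298912): x_5 = 33·9478657 + 17·8·2298912 = 625447713; y_5 = 33·2298912 + 8·9478657 = 151693352.
  From (x_5, y_5) = (625447713, 151693352): x_6 = 33·625447713 + 17·8·151693352 = 41270070401; y_6 = 33·151693352 + 8·625447713 = 10009462320.
Step 3: Verify x_6² - 17·y_6² = 1703218710903496300801 - 1703218710903496300800 = 1 (should be 1). ✓

(x_1, y_1) = (33, 8); (x_6, y_6) = (41270070401, 10009462320).


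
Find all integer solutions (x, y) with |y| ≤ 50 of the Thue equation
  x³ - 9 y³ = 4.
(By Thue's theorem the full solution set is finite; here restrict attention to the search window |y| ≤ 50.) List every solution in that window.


The equation is x³ - 9y³ = 4. For fixed y, x³ = 9·y³ + 4, so a solution requires the RHS to be a perfect cube.
Strategy: iterate y from -50 to 50, compute RHS = 9·y³ + 4, and check whether it is a (positive or negative) perfect cube.
Check small values of y:
  y = 0: RHS = 4 is not a perfect cube.
  y = 1: RHS = 13 is not a perfect cube.
  y = -1: RHS = -5 is not a perfect cube.
  y = 2: RHS = 76 is not a perfect cube.
  y = -2: RHS = -68 is not a perfect cube.
  y = 3: RHS = 247 is not a perfect cube.
  y = -3: RHS = -239 is not a perfect cube.
Continuing the search up to |y| = 50 finds no solutions either.
No (x, y) in the scanned range satisfies the equation.

No integer solutions with |y| ≤ 50.


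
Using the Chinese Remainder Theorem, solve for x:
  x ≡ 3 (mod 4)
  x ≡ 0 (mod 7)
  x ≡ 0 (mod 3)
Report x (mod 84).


Moduli 4, 7, 3 are pairwise coprime; by CRT there is a unique solution modulo M = 4 · 7 · 3 = 84.
Solve pairwise, accumulating the modulus:
  Start with x ≡ 3 (mod 4).
  Combine with x ≡ 0 (mod 7): since gcd(4, 7) = 1, we get a unique residue mod 28.
    Write x = 3 + 4·t and substitute into x ≡ 0 (mod 7): 4·t ≡ 0 − 3 = -3 (mod 7).
    Reduce coefficients mod 7: 4·t ≡ 4 (mod 7).
    The inverse of 4 mod 7 is 2 (since 4·2 = 8 = 1·7 + 1), so t ≡ 2·4 = 8 ≡ 1 (mod 7).
    Then x = 3 + 4·1 = 7, valid modulo lcm(4, 7) = 28: x ≡ 7 (mod 28).
  Combine with x ≡ 0 (mod 3): since gcd(28, 3) = 1, we get a unique residue mod 84.
    Write x = 7 + 28·t and substitute into x ≡ 0 (mod 3): 28·t ≡ 0 − 7 = -7 (mod 3).
    Reduce coefficients mod 3: 1·t ≡ 2 (mod 3).
    So t ≡ 2 (mod 3).
    Then x = 7 + 28·2 = 63, valid modulo lcm(28, 3) = 84: x ≡ 63 (mod 84).
Verify: 63 mod 4 = 3 ✓, 63 mod 7 = 0 ✓, 63 mod 3 = 0 ✓.

x ≡ 63 (mod 84).


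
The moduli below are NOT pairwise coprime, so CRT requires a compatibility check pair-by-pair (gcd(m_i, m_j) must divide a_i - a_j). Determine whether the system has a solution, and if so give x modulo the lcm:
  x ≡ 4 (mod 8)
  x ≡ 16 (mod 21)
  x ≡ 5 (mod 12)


Moduli 8, 21, 12 are not pairwise coprime, so CRT works modulo lcm(m_i) when all pairwise compatibility conditions hold.
Pairwise compatibility: gcd(m_i, m_j) must divide a_i - a_j for every pair.
Merge one congruence at a time:
  Start: x ≡ 4 (mod 8).
  Combine with x ≡ 16 (mod 21): gcd(8, 21) = 1; 16 - 4 = 12, which IS divisible by 1, so compatible.
    Write x = 4 + 8·t and substitute into x ≡ 16 (mod 21): 8·t ≡ 16 − 4 = 12 (mod 21).
    The inverse of 8 mod 21 is 8 (since 8·8 = 64 = 3·21 + 1), so t ≡ 8·12 = 96 ≡ 12 (mod 21).
    Then x = 4 + 8·12 = 100, valid modulo lcm(8, 21) = 168: x ≡ 100 (mod 168).
  Combine with x ≡ 5 (mod 12): gcd(168, 12) = 12, and 5 - 100 = -95 is NOT divisible by 12.
    ⇒ system is inconsistent (no integer solution).

No solution (the system is inconsistent).


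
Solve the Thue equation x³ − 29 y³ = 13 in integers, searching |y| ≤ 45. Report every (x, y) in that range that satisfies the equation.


The equation is x³ - 29y³ = 13. For fixed y, x³ = 29·y³ + 13, so a solution requires the RHS to be a perfect cube.
Strategy: iterate y from -45 to 45, compute RHS = 29·y³ + 13, and check whether it is a (positive or negative) perfect cube.
Check small values of y:
  y = 0: RHS = 13 is not a perfect cube.
  y = 1: RHS = 42 is not a perfect cube.
  y = -1: RHS = -16 is not a perfect cube.
  y = 2: RHS = 245 is not a perfect cube.
  y = -2: RHS = -219 is not a perfect cube.
  y = 3: RHS = 796 is not a perfect cube.
  y = -3: RHS = -770 is not a perfect cube.
Continuing the search up to |y| = 45 finds no solutions either.
No (x, y) in the scanned range satisfies the equation.

No integer solutions with |y| ≤ 45.


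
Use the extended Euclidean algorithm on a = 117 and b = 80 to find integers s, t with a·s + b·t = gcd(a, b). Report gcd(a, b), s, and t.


Euclidean algorithm on (117, 80) — divide until remainder is 0:
  117 = 1 · 80 + 37
  80 = 2 · 37 + 6
  37 = 6 · 6 + 1
  6 = 6 · 1 + 0
gcd(117, 80) = 1.
Track Bezout coefficients alongside the remainders: start with r₀ = 117 = a·1 + b·0 (s = 1, t = 0) and r₁ = 80 = a·0 + b·1 (s = 0, t = 1); each new remainder r_{k+1} = r_{k-1} − q_k·r_k inherits s_{k+1} = s_{k-1} − q_k·s_k, t_{k+1} = t_{k-1} − q_k·t_k, so r_k = a·s_k + b·t_k at every step:
  q = 1: r = 37, s = 1 − 1·0 = 1, t = 0 − 1·1 = -1  (check: 117·1 + 80·(-1) = 37)
  q = 2: r = 6, s = 0 − 2·1 = -2, t = 1 − 2·(-1) = 3  (check: 117·(-2) + 80·3 = 6)
  q = 6: r = 1, s = 1 − 6·(-2) = 13, t = -1 − 6·3 = -19  (check: 117·13 + 80·(-19) = 1)
The row with r = 1 (the gcd) gives the Bezout coefficients s = 13, t = -19.
Result: 117 · (13) + 80 · (-19) = 1.

gcd(117, 80) = 1; s = 13, t = -19 (check: 117·13 + 80·(-19) = 1).


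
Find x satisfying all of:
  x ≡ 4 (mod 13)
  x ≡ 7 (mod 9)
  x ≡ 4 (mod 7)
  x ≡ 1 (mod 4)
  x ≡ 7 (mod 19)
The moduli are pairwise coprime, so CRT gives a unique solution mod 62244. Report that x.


Product of moduli M = 13 · 9 · 7 · 4 · 19 = 62244.
Merge one congruence at a time:
  Start: x ≡ 4 (mod 13).
  Combine with x ≡ 7 (mod 9); new modulus lcm = 117.
    Write x = 4 + 13·t and substitute into x ≡ 7 (mod 9): 13·t ≡ 7 − 4 = 3 (mod 9).
    Reduce coefficients mod 9: 4·t ≡ 3 (mod 9).
    The inverse of 4 mod 9 is 7 (since 4·7 = 28 = 3·9 + 1), so t ≡ 7·3 = 21 ≡ 3 (mod 9).
    Then x = 4 + 13·3 = 43, valid modulo lcm(13, 9) = 117: x ≡ 43 (mod 117).
  Combine with x ≡ 4 (mod 7); new modulus lcm = 819.
    Write x = 43 + 117·t and substitute into x ≡ 4 (mod 7): 117·t ≡ 4 − 43 = -39 (mod 7).
    Reduce coefficients mod 7: 5·t ≡ 3 (mod 7).
    The inverse of 5 mod 7 is 3 (since 5·3 = 15 = 2·7 + 1), so t ≡ 3·3 = 9 ≡ 2 (mod 7).
    Then x = 43 + 117·2 = 277, valid modulo lcm(117, 7) = 819: x ≡ 277 (mod 819).
  Combine with x ≡ 1 (mod 4); new modulus lcm = 3276.
    Write x = 277 + 819·t and substitute into x ≡ 1 (mod 4): 819·t ≡ 1 − 277 = -276 (mod 4).
    Reduce coefficients mod 4: 3·t ≡ 0 (mod 4).
    The inverse of 3 mod 4 is 3 (since 3·3 = 9 = 2·4 + 1), so t ≡ 3·0 = 0 ≡ 0 (mod 4).
    Then x = 277 + 819·0 = 277, valid modulo lcm(819, 4) = 3276: x ≡ 277 (mod 3276).
  Combine with x ≡ 7 (mod 19); new modulus lcm = 62244.
    Write x = 277 + 3276·t and substitute into x ≡ 7 (mod 19): 3276·t ≡ 7 − 277 = -270 (mod 19).
    Reduce coefficients mod 19: 8·t ≡ 15 (mod 19).
    The inverse of 8 mod 19 is 12 (since 8·12 = 96 = 5·19 + 1), so t ≡ 12·15 = 180 ≡ 9 (mod 19).
    Then x = 277 + 3276·9 = 29761, valid modulo lcm(3276, 19) = 62244: x ≡ 29761 (mod 62244).
Verify against each original: 29761 mod 13 = 4, 29761 mod 9 = 7, 29761 mod 7 = 4, 29761 mod 4 = 1, 29761 mod 19 = 7.

x ≡ 29761 (mod 62244).


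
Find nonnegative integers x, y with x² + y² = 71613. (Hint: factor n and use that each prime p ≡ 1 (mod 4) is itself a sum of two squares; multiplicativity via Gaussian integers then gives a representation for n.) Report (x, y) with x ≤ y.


Step 1: Factor n = 71613 = 3^2 · 73 · 109.
Step 2: Check the mod-4 condition on each prime factor: 3 ≡ 3 (mod 4), exponent 2 (must be even); 73 ≡ 1 (mod 4), exponent 1; 109 ≡ 1 (mod 4), exponent 1.
All primes ≡ 3 (mod 4) appear to even exponent (or don't appear), so by the two-squares theorem n IS expressible as a sum of two squares.
Step 3: Build a representation. Group n = k² · m with k = 3 and m = 73 · 109 = 7957 (a product of primes ≡ 1 (mod 4)); a representation of m scales to one of n via (k·x)² + (k·y)² = k²(x² + y²). Each prime p ≡ 1 (mod 4) is itself a sum of two squares; find a² by testing p − a² for a perfect square:
  73: 73 − 1² = 72, 73 − 2² = 69, 73 − 3² = 64 = 8² ⇒ 73 = 3² + 8².
  109: 109 − 1² = 108, 109 − 2² = 105, 109 − 3² = 100 = 10² ⇒ 109 = 3² + 10².
  Combine using the Brahmagupta–Fibonacci identity (a² + b²)(c² + d²) = (ac − bd)² + (ad + bc)² = (ac + bd)² + (ad − bc)²:
  73 · 109 = 7957: from (3² + 8²)(3² + 10²), take (3·3 − 8·10, 3·10 + 8·3) = (9 − 80, 30 + 24) = (-71, 54); dropping signs (only squares matter) gives (71, 54); check 71² + 54² = 5041 + 2916 = 7957 ✓.
  Scale by k = 3: (3·71, 3·54) = (213, 162).
Step 4: Order so x ≤ y and verify: 162² + 213² = 26244 + 45369 = 71613 = n. ✓

n = 71613 = 162² + 213² (one valid representation with x ≤ y).


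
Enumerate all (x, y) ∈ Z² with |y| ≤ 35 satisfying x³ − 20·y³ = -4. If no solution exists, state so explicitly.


The equation is x³ - 20y³ = -4. For fixed y, x³ = 20·y³ − 4, so a solution requires the RHS to be a perfect cube.
Strategy: iterate y from -35 to 35, compute RHS = 20·y³ − 4, and check whether it is a (positive or negative) perfect cube.
Check small values of y:
  y = 0: RHS = -4 is not a perfect cube.
  y = 1: RHS = 16 is not a perfect cube.
  y = -1: RHS = -24 is not a perfect cube.
  y = 2: RHS = 156 is not a perfect cube.
  y = -2: RHS = -164 is not a perfect cube.
  y = 3: RHS = 536 is not a perfect cube.
  y = -3: RHS = -544 is not a perfect cube.
Continuing the search up to |y| = 35 finds no solutions either.
No (x, y) in the scanned range satisfies the equation.

No integer solutions with |y| ≤ 35.


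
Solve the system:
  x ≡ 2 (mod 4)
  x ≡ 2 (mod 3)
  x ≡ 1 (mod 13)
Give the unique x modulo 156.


Moduli 4, 3, 13 are pairwise coprime; by CRT there is a unique solution modulo M = 4 · 3 · 13 = 156.
Solve pairwise, accumulating the modulus:
  Start with x ≡ 2 (mod 4).
  Combine with x ≡ 2 (mod 3): since gcd(4, 3) = 1, we get a unique residue mod 12.
    Write x = 2 + 4·t and substitute into x ≡ 2 (mod 3): 4·t ≡ 2 − 2 = 0 (mod 3).
    Reduce coefficients mod 3: 1·t ≡ 0 (mod 3).
    So t ≡ 0 (mod 3).
    Then x = 2 + 4·0 = 2, valid modulo lcm(4, 3) = 12: x ≡ 2 (mod 12).
  Combine with x ≡ 1 (mod 13): since gcd(12, 13) = 1, we get a unique residue mod 156.
    Write x = 2 + 12·t and substitute into x ≡ 1 (mod 13): 12·t ≡ 1 − 2 = -1 (mod 13).
    Reduce coefficients mod 13: 12·t ≡ 12 (mod 13).
    The inverse of 12 mod 13 is 12 (since 12·12 = 144 = 11·13 + 1), so t ≡ 12·12 = 144 ≡ 1 (mod 13).
    Then x = 2 + 12·1 = 14, valid modulo lcm(12, 13) = 156: x ≡ 14 (mod 156).
Verify: 14 mod 4 = 2 ✓, 14 mod 3 = 2 ✓, 14 mod 13 = 1 ✓.

x ≡ 14 (mod 156).
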